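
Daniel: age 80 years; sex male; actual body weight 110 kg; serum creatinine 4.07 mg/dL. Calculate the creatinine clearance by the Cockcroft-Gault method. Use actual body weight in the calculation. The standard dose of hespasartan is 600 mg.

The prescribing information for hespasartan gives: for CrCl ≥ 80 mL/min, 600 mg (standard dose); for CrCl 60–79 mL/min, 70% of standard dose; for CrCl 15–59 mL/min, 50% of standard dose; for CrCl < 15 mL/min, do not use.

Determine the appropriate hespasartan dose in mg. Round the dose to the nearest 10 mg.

300 mg

CrCl = (140 − 80) × 110 / (72 × 4.07) = 6600.0 / 293.04 ≈ 22.5 mL/min
CrCl ≈ 23 mL/min → bracket 15–59 mL/min.
50% of 600 mg = 300 mg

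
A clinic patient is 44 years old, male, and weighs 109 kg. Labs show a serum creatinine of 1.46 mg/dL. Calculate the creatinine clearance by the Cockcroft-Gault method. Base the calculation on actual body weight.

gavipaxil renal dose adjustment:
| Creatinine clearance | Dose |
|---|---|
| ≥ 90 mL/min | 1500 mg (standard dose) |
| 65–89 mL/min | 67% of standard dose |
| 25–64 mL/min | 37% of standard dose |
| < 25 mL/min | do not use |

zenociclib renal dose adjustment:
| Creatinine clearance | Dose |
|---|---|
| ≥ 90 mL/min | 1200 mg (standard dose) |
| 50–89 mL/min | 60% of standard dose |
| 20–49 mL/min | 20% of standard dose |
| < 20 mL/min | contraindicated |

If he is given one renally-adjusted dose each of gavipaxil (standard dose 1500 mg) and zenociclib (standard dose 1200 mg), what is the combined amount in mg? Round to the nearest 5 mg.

CrCl = (140 − 44) × 109 / (72 × 1.46) = 10464.0 / 105.12 ≈ 99.5 mL/min
CrCl ≈ 100 mL/min.
gavipaxil: ≥ 90 mL/min → 100% of 1500 mg = 1500 mg.
zenociclib: ≥ 90 mL/min → 100% of 1200 mg = 1200 mg.
Total = 1500 + 1200 = 2700 mg.

2700 mg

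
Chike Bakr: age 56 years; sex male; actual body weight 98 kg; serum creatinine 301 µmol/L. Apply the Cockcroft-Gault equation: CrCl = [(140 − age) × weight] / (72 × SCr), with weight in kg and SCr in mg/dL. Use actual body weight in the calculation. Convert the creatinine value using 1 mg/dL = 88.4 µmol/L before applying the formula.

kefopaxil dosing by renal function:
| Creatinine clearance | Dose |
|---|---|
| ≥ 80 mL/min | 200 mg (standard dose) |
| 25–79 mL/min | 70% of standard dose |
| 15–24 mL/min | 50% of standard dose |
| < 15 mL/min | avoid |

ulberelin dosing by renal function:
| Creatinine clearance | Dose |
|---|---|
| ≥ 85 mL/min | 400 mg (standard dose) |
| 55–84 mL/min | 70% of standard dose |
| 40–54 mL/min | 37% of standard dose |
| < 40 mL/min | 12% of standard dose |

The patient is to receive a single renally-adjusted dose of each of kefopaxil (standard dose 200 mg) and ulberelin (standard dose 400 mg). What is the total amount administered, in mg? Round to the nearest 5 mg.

SCr = 301 / 88.4 = 3.405 mg/dL
CrCl = (140 − 56) × 98 / (72 × 3.405) = 8232.0 / 245.16 ≈ 33.6 mL/min
CrCl ≈ 34 mL/min.
kefopaxil: 25–79 mL/min → 70% of 200 mg = 140 mg.
ulberelin: < 40 mL/min → 12% of 400 mg = 48 mg.
Total = 140 + 48 = 188 mg.

190 mg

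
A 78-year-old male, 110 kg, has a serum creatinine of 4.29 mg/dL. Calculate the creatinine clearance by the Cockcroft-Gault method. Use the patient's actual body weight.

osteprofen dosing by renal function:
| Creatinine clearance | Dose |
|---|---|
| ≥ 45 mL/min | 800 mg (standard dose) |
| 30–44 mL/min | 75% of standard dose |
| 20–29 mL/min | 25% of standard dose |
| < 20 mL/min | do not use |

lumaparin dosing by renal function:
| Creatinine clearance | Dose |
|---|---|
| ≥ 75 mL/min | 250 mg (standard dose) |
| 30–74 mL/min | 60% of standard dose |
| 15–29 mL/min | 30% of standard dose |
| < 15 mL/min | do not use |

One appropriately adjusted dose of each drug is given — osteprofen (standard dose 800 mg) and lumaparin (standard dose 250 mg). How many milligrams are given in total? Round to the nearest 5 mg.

CrCl = (140 − 78) × 110 / (72 × 4.29) = 6820.0 / 308.88 ≈ 22.1 mL/min
CrCl ≈ 22 mL/min.
osteprofen: 20–29 mL/min → 25% of 800 mg = 200 mg.
lumaparin: 15–29 mL/min → 30% of 250 mg = 75 mg.
Total = 200 + 75 = 275 mg.

275 mg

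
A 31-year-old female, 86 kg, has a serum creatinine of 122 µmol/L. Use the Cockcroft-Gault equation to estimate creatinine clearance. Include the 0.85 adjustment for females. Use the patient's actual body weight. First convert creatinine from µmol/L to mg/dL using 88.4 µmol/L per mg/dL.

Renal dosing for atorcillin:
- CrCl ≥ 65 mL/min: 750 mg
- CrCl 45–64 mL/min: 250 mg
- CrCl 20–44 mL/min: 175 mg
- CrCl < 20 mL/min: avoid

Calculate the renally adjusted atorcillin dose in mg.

SCr = 122 / 88.4 = 1.38 mg/dL
CrCl = (140 − 31) × 86 / (72 × 1.38) × 0.85 = 9374.0 / 99.36 × 0.85 ≈ 80.2 mL/min
CrCl ≈ 80 mL/min → bracket ≥ 65 mL/min.
Dose for this bracket: 750 mg.

750 mg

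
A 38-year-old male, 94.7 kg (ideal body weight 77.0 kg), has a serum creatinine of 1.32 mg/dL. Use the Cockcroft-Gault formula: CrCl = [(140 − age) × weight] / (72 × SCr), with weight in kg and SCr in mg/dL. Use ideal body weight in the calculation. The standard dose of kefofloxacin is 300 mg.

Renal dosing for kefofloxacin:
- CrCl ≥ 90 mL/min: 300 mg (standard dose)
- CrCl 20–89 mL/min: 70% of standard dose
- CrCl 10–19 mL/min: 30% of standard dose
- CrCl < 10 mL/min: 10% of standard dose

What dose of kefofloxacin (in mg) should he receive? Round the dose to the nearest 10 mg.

CrCl = (140 − 38) × 77 / (72 × 1.32) = 7854.0 / 95.04 ≈ 82.6 mL/min
CrCl ≈ 83 mL/min → bracket 20–89 mL/min.
70% of 300 mg = 210 mg

210 mg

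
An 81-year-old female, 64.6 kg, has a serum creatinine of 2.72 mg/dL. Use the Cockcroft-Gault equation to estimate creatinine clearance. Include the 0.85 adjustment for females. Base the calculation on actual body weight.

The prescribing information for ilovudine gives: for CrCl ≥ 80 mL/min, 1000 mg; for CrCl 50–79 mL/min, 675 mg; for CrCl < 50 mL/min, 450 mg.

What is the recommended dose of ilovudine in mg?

CrCl = (140 − 81) × 64.6 / (72 × 2.72) × 0.85 = 3811.4 / 195.84 × 0.85 ≈ 16.5 mL/min
CrCl ≈ 17 mL/min → bracket < 50 mL/min.
Dose for this bracket: 450 mg.

450 mg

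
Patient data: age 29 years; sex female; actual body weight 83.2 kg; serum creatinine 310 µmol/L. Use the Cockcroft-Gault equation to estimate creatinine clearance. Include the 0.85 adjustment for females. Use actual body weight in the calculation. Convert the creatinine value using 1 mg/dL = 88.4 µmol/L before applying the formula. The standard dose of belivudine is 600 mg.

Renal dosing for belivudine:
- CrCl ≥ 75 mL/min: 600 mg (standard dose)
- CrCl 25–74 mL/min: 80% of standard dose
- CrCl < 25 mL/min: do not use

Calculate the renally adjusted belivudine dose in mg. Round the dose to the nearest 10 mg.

480 mg

SCr = 310 / 88.4 = 3.507 mg/dL
CrCl = (140 − 29) × 83.2 / (72 × 3.507) × 0.85 = 9235.2 / 252.50 × 0.85 ≈ 31.1 mL/min
CrCl ≈ 31 mL/min → bracket 25–74 mL/min.
80% of 600 mg = 480 mg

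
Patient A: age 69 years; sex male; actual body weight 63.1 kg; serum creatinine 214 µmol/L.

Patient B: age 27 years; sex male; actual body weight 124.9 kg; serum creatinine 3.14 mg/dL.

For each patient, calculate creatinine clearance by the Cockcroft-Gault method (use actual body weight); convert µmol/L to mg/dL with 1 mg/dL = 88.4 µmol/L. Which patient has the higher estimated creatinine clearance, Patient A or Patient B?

Patient B

Patient A: SCr = 214 / 88.4 = 2.421 mg/dL
Patient A: CrCl = (140 − 69) × 63.1 / (72 × 2.421) = 4480.1 / 174.31 ≈ 25.7 mL/min
Patient B: CrCl = (140 − 27) × 124.9 / (72 × 3.14) = 14113.7 / 226.08 ≈ 62.4 mL/min
25.7 vs 62.4 mL/min → Patient B is higher.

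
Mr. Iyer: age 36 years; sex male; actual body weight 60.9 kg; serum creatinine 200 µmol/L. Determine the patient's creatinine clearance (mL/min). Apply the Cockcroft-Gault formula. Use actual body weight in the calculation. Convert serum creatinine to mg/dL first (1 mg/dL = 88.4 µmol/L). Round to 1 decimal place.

38.9 mL/min

SCr = 200 / 88.4 = 2.262 mg/dL
CrCl = (140 − 36) × 60.9 / (72 × 2.262) = 6333.6 / 162.86 ≈ 38.9 mL/min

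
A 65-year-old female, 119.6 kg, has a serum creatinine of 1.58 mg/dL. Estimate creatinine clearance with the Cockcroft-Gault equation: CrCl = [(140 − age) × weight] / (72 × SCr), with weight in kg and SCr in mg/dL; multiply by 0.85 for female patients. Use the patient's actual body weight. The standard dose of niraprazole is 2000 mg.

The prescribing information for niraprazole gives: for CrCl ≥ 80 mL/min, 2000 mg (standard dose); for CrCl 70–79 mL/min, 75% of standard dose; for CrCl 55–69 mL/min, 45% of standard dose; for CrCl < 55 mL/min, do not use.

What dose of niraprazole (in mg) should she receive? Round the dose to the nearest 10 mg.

CrCl = (140 − 65) × 119.6 / (72 × 1.58) × 0.85 = 8970.0 / 113.76 × 0.85 ≈ 67.0 mL/min
CrCl ≈ 67 mL/min → bracket 55–69 mL/min.
45% of 2000 mg = 900 mg

900 mg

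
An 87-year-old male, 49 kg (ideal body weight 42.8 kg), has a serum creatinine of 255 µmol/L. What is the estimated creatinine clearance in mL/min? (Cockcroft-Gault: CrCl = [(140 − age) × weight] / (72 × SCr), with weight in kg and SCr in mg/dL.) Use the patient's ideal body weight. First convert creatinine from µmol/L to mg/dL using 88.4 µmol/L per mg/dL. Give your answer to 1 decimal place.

SCr = 255 / 88.4 = 2.885 mg/dL
CrCl = (140 − 87) × 42.8 / (72 × 2.885) = 2268.4 / 207.72 ≈ 10.9 mL/min

10.9 mL/min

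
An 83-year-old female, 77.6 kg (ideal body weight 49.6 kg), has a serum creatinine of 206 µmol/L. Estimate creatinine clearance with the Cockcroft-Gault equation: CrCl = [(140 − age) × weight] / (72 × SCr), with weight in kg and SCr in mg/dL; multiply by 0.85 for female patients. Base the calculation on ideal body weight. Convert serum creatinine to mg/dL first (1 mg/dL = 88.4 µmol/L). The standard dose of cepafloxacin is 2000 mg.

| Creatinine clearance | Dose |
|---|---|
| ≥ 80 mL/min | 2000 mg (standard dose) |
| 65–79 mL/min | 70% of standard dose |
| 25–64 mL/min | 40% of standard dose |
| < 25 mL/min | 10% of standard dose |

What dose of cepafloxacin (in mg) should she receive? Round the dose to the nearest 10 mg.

200 mg

SCr = 206 / 88.4 = 2.33 mg/dL
CrCl = (140 − 83) × 49.6 / (72 × 2.33) × 0.85 = 2827.2 / 167.76 × 0.85 ≈ 14.3 mL/min
CrCl ≈ 14 mL/min → bracket < 25 mL/min.
10% of 2000 mg = 200 mg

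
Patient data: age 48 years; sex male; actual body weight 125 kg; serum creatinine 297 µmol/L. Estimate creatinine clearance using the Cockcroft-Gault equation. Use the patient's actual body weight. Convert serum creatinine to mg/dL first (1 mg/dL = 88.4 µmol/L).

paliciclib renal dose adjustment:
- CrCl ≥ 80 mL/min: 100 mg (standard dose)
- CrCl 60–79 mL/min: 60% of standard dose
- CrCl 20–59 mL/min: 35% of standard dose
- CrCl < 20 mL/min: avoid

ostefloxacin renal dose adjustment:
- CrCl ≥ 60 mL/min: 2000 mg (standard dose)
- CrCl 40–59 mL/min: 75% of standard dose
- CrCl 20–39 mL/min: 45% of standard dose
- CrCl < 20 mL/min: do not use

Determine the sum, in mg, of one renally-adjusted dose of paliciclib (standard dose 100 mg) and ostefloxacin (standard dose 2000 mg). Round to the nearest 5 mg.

1535 mg

SCr = 297 / 88.4 = 3.36 mg/dL
CrCl = (140 − 48) × 125 / (72 × 3.36) = 11500.0 / 241.92 ≈ 47.5 mL/min
CrCl ≈ 48 mL/min.
paliciclib: 20–59 mL/min → 35% of 100 mg = 35 mg.
ostefloxacin: 40–59 mL/min → 75% of 2000 mg = 1500 mg.
Total = 35 + 1500 = 1535 mg.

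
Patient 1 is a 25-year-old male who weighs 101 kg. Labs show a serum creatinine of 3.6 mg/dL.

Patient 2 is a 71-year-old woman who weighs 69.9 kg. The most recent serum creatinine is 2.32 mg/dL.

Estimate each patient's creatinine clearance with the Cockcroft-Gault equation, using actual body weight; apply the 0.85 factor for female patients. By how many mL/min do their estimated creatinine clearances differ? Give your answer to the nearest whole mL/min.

Patient 1: CrCl = (140 − 25) × 101 / (72 × 3.6) = 11615.0 / 259.20 ≈ 44.8 mL/min
Patient 2: CrCl = (140 − 71) × 69.9 / (72 × 2.32) × 0.85 = 4823.1 / 167.04 × 0.85 ≈ 24.5 mL/min
|44.8 − 24.5| = 20.3 mL/min

20 mL/min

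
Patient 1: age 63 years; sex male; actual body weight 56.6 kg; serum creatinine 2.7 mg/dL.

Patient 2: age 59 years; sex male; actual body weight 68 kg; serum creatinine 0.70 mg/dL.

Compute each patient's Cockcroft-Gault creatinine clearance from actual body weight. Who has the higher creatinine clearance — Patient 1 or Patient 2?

Patient 2

Patient 1: CrCl = (140 − 63) × 56.6 / (72 × 2.7) = 4358.2 / 194.40 ≈ 22.4 mL/min
Patient 2: CrCl = (140 − 59) × 68 / (72 × 0.7) = 5508.0 / 50.40 ≈ 109.3 mL/min
22.4 vs 109.3 mL/min → Patient 2 is higher.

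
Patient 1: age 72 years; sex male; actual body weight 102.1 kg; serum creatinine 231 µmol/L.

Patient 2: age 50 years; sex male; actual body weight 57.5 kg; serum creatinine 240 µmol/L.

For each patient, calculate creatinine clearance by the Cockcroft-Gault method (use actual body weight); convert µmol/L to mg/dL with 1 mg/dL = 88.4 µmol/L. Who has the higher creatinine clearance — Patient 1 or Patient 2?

Patient 1: SCr = 231 / 88.4 = 2.613 mg/dL
Patient 1: CrCl = (140 − 72) × 102.1 / (72 × 2.613) = 6942.8 / 188.14 ≈ 36.9 mL/min
Patient 2: SCr = 240 / 88.4 = 2.715 mg/dL
Patient 2: CrCl = (140 − 50) × 57.5 / (72 × 2.715) = 5175.0 / 195.48 ≈ 26.5 mL/min
36.9 vs 26.5 mL/min → Patient 1 is higher.

Patient 1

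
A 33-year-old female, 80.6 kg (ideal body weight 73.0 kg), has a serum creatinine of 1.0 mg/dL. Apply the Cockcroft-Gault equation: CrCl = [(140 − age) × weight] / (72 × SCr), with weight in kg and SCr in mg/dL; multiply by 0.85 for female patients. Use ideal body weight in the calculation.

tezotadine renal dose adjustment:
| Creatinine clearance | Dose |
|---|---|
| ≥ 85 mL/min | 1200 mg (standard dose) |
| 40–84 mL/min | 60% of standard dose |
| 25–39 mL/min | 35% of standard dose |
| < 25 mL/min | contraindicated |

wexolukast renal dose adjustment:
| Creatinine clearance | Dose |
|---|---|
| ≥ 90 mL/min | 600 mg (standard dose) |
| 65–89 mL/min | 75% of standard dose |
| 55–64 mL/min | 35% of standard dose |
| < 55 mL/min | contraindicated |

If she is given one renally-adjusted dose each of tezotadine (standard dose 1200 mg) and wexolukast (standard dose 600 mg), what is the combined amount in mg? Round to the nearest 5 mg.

1800 mg

CrCl = (140 − 33) × 73 / (72 × 1) × 0.85 = 7811.0 / 72.00 × 0.85 ≈ 92.2 mL/min
CrCl ≈ 92 mL/min.
tezotadine: ≥ 85 mL/min → 100% of 1200 mg = 1200 mg.
wexolukast: ≥ 90 mL/min → 100% of 600 mg = 600 mg.
Total = 1200 + 600 = 1800 mg.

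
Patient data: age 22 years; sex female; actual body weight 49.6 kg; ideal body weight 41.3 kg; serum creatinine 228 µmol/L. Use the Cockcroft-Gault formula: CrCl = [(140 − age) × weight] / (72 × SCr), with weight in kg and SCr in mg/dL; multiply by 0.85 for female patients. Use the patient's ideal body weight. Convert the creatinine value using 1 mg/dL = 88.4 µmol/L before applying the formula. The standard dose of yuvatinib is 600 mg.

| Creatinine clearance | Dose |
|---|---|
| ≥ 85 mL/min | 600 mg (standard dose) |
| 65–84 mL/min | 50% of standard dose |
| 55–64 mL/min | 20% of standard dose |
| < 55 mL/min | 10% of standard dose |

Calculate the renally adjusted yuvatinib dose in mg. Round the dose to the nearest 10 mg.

SCr = 228 / 88.4 = 2.579 mg/dL
CrCl = (140 − 22) × 41.3 / (72 × 2.579) × 0.85 = 4873.4 / 185.69 × 0.85 ≈ 22.3 mL/min
CrCl ≈ 22 mL/min → bracket < 55 mL/min.
10% of 600 mg = 60 mg

60 mg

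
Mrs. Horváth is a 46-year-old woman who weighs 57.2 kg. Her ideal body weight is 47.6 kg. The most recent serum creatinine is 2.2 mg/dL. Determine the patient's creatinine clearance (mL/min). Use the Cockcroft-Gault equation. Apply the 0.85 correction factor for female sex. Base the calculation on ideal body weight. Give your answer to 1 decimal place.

CrCl = (140 − 46) × 47.6 / (72 × 2.2) × 0.85 = 4474.4 / 158.40 × 0.85 ≈ 24.0 mL/min

24.0 mL/min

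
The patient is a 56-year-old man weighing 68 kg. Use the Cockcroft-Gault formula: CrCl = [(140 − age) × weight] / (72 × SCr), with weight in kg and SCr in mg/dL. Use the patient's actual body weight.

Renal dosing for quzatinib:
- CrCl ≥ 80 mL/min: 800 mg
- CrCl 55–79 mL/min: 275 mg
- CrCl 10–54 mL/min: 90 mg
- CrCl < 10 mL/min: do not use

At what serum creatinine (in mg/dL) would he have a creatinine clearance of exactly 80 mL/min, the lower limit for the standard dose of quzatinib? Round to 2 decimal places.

Standard dose requires CrCl ≥ 80 mL/min.
Set (140 − 56) × 68 / (72 × SCr) = 80
SCr = (140 − 56) × 68 / (72 × 80) = 0.992 mg/dL

0.99 mg/dL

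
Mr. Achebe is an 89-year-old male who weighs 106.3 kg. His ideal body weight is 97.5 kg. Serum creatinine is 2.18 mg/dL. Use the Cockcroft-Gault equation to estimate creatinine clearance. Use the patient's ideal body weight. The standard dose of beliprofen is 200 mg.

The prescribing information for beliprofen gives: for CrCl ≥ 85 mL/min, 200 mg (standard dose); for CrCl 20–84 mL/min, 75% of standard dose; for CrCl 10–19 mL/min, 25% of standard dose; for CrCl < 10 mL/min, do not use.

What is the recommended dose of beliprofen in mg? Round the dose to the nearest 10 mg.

CrCl = (140 − 89) × 97.5 / (72 × 2.18) = 4972.5 / 156.96 ≈ 31.7 mL/min
CrCl ≈ 32 mL/min → bracket 20–84 mL/min.
75% of 200 mg = 150 mg

150 mg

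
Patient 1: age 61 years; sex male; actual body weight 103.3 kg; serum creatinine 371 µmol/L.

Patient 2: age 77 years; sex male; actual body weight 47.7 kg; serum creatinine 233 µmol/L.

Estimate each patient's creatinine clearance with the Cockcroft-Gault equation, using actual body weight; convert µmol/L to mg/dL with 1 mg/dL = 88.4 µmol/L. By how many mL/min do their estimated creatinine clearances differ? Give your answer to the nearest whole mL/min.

Patient 1: SCr = 371 / 88.4 = 4.197 mg/dL
Patient 1: CrCl = (140 − 61) × 103.3 / (72 × 4.197) = 8160.7 / 302.18 ≈ 27.0 mL/min
Patient 2: SCr = 233 / 88.4 = 2.636 mg/dL
Patient 2: CrCl = (140 − 77) × 47.7 / (72 × 2.636) = 3005.1 / 189.79 ≈ 15.8 mL/min
|27.0 − 15.8| = 11.2 mL/min

11 mL/min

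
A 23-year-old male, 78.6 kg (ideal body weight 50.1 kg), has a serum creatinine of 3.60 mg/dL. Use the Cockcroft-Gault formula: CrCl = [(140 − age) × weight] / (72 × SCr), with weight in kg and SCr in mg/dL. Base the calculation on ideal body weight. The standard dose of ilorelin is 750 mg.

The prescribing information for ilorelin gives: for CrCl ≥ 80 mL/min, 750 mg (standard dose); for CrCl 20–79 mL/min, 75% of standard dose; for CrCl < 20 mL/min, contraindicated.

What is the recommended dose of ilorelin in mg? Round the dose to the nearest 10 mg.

560 mg

CrCl = (140 − 23) × 50.1 / (72 × 3.6) = 5861.7 / 259.20 ≈ 22.6 mL/min
CrCl ≈ 23 mL/min → bracket 20–79 mL/min.
75% of 750 mg = 562.5 mg → 560 mg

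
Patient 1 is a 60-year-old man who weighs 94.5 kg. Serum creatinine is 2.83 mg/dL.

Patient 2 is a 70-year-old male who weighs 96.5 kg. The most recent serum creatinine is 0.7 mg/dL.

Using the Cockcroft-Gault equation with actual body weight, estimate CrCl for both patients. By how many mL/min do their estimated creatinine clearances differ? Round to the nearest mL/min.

Patient 1: CrCl = (140 − 60) × 94.5 / (72 × 2.83) = 7560.0 / 203.76 ≈ 37.1 mL/min
Patient 2: CrCl = (140 − 70) × 96.5 / (72 × 0.7) = 6755.0 / 50.40 ≈ 134.0 mL/min
|37.1 − 134.0| = 96.9 mL/min

97 mL/min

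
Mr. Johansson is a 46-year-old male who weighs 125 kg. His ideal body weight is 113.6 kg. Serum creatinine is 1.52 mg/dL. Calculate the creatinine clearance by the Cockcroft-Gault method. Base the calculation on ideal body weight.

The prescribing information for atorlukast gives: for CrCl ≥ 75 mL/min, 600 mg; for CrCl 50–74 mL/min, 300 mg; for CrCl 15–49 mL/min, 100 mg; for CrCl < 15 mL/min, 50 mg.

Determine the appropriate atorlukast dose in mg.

600 mg

CrCl = (140 − 46) × 113.6 / (72 × 1.52) = 10678.4 / 109.44 ≈ 97.6 mL/min
CrCl ≈ 98 mL/min → bracket ≥ 75 mL/min.
Dose for this bracket: 600 mg.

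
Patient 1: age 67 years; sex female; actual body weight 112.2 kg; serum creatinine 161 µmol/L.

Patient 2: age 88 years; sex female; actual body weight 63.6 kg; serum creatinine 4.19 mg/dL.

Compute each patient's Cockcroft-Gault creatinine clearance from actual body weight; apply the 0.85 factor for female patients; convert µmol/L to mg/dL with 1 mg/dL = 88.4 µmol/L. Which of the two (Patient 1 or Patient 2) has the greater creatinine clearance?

Patient 1: SCr = 161 / 88.4 = 1.821 mg/dL
Patient 1: CrCl = (140 − 67) × 112.2 / (72 × 1.821) × 0.85 = 8190.6 / 131.11 × 0.85 ≈ 53.1 mL/min
Patient 2: CrCl = (140 − 88) × 63.6 / (72 × 4.19) × 0.85 = 3307.2 / 301.68 × 0.85 ≈ 9.3 mL/min
53.1 vs 9.3 mL/min → Patient 1 is higher.

Patient 1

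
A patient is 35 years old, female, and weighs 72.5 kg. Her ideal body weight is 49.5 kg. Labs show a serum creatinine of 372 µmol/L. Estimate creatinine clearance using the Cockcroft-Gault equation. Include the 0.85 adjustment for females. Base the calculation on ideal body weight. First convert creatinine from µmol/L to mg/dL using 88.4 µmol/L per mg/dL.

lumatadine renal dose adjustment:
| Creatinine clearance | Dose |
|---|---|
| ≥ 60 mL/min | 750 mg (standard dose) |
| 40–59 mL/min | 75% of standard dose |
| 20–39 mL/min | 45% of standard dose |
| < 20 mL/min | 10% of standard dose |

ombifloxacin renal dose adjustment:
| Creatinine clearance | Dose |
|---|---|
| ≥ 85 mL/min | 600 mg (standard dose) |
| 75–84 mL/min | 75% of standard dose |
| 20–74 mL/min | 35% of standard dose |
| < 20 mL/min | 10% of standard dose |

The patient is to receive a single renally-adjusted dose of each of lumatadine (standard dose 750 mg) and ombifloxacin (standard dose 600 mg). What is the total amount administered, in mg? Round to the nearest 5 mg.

135 mg

SCr = 372 / 88.4 = 4.208 mg/dL
CrCl = (140 − 35) × 49.5 / (72 × 4.208) × 0.85 = 5197.5 / 302.98 × 0.85 ≈ 14.6 mL/min
CrCl ≈ 15 mL/min.
lumatadine: < 20 mL/min → 10% of 750 mg = 75 mg.
ombifloxacin: < 20 mL/min → 10% of 600 mg = 60 mg.
Total = 75 + 60 = 135 mg.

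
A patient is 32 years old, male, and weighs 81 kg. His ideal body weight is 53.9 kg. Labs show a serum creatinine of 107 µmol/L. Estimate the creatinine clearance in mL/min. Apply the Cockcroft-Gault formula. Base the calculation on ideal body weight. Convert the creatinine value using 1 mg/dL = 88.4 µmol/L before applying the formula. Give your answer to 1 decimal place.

SCr = 107 / 88.4 = 1.21 mg/dL
CrCl = (140 − 32) × 53.9 / (72 × 1.21) = 5821.2 / 87.12 ≈ 66.8 mL/min

66.8 mL/min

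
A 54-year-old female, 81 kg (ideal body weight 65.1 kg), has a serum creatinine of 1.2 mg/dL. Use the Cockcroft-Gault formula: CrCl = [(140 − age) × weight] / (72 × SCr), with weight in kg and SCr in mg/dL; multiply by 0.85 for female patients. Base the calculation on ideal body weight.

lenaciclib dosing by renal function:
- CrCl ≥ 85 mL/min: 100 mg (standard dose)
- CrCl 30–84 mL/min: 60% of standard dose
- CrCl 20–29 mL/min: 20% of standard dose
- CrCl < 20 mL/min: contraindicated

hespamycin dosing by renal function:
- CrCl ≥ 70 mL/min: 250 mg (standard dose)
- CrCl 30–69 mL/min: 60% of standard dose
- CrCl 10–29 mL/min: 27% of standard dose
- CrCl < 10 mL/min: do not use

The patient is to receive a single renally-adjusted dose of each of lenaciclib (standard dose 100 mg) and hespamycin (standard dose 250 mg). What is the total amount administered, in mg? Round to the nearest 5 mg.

CrCl = (140 − 54) × 65.1 / (72 × 1.2) × 0.85 = 5598.6 / 86.40 × 0.85 ≈ 55.1 mL/min
CrCl ≈ 55 mL/min.
lenaciclib: 30–84 mL/min → 60% of 100 mg = 60 mg.
hespamycin: 30–69 mL/min → 60% of 250 mg = 150 mg.
Total = 60 + 150 = 210 mg.

210 mg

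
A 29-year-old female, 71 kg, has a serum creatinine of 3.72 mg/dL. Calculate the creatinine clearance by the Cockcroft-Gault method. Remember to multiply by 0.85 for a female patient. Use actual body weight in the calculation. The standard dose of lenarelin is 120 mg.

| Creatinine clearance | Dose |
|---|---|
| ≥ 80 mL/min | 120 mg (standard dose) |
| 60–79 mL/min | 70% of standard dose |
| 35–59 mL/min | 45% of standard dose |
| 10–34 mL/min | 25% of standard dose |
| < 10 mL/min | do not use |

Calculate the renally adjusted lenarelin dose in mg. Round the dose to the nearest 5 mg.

CrCl = (140 − 29) × 71 / (72 × 3.72) × 0.85 = 7881.0 / 267.84 × 0.85 ≈ 25.0 mL/min
CrCl ≈ 25 mL/min → bracket 10–34 mL/min.
25% of 120 mg = 30 mg

30 mg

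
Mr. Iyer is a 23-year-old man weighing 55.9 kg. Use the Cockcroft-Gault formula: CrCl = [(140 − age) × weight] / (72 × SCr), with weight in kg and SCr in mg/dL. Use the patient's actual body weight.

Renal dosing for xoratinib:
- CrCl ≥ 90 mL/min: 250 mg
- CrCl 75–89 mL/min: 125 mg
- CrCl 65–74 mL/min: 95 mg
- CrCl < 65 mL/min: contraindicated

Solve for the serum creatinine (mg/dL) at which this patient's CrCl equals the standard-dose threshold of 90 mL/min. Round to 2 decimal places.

Standard dose requires CrCl ≥ 90 mL/min.
Set (140 − 23) × 55.9 / (72 × SCr) = 90
SCr = (140 − 23) × 55.9 / (72 × 90) = 1.009 mg/dL

1.01 mg/dL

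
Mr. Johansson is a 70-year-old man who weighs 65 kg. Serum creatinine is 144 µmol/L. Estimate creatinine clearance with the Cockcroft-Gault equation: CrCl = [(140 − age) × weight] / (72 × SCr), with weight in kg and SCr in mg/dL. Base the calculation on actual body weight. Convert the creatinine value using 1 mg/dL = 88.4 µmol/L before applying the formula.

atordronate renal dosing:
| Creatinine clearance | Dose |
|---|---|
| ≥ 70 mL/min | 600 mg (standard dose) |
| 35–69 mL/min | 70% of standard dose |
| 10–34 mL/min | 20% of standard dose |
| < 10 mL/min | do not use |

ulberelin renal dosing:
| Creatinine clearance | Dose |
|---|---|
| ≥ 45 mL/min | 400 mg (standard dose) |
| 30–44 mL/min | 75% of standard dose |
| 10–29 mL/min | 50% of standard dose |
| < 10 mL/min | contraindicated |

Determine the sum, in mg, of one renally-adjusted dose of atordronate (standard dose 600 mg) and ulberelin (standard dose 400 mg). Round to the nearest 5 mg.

SCr = 144 / 88.4 = 1.629 mg/dL
CrCl = (140 − 70) × 65 / (72 × 1.629) = 4550.0 / 117.29 ≈ 38.8 mL/min
CrCl ≈ 39 mL/min.
atordronate: 35–69 mL/min → 70% of 600 mg = 420 mg.
ulberelin: 30–44 mL/min → 75% of 400 mg = 300 mg.
Total = 420 + 300 = 720 mg.

720 mg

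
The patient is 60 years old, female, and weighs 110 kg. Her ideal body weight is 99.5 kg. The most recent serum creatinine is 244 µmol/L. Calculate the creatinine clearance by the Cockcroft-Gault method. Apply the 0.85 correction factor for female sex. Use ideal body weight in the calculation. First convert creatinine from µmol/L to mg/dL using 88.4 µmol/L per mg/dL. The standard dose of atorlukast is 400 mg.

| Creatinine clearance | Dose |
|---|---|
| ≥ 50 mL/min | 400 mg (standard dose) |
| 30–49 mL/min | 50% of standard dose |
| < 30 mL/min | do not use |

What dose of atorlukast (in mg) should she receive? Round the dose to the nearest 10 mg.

SCr = 244 / 88.4 = 2.76 mg/dL
CrCl = (140 − 60) × 99.5 / (72 × 2.76) × 0.85 = 7960.0 / 198.72 × 0.85 ≈ 34.0 mL/min
CrCl ≈ 34 mL/min → bracket 30–49 mL/min.
50% of 400 mg = 200 mg

200 mg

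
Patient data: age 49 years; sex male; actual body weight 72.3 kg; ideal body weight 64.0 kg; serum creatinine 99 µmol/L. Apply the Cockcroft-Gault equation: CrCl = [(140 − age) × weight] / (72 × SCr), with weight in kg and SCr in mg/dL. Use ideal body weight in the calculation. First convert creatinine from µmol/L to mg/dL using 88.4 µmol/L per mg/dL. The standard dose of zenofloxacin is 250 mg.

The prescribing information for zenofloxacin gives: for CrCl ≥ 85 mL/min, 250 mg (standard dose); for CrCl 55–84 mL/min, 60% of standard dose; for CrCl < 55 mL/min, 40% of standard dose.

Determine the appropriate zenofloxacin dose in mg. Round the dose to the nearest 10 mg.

SCr = 99 / 88.4 = 1.12 mg/dL
CrCl = (140 − 49) × 64 / (72 × 1.12) = 5824.0 / 80.64 ≈ 72.2 mL/min
CrCl ≈ 72 mL/min → bracket 55–84 mL/min.
60% of 250 mg = 150 mg

150 mg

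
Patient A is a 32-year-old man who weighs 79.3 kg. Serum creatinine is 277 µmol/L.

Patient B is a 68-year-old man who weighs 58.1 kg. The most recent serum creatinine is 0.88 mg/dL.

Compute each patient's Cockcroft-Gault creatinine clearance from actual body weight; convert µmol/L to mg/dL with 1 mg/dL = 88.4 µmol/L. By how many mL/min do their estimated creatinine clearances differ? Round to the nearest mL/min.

Patient A: SCr = 277 / 88.4 = 3.133 mg/dL
Patient A: CrCl = (140 − 32) × 79.3 / (72 × 3.133) = 8564.4 / 225.58 ≈ 38.0 mL/min
Patient B: CrCl = (140 − 68) × 58.1 / (72 × 0.88) = 4183.2 / 63.36 ≈ 66.0 mL/min
|38.0 − 66.0| = 28.0 mL/min

28 mL/min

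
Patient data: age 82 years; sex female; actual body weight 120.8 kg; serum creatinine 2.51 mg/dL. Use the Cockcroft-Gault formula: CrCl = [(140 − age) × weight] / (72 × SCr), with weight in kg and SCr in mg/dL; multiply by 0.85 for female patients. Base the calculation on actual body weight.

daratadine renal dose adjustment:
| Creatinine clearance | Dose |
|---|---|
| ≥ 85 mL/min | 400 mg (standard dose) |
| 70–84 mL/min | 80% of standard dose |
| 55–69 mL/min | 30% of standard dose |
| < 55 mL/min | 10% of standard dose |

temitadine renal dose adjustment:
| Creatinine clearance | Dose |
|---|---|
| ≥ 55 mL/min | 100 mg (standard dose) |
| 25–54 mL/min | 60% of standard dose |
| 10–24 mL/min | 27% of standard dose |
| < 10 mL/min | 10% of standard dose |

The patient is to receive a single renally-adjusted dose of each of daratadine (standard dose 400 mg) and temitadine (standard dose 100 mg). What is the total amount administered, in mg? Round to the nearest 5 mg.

CrCl = (140 − 82) × 120.8 / (72 × 2.51) × 0.85 = 7006.4 / 180.72 × 0.85 ≈ 33.0 mL/min
CrCl ≈ 33 mL/min.
daratadine: < 55 mL/min → 10% of 400 mg = 40 mg.
temitadine: 25–54 mL/min → 60% of 100 mg = 60 mg.
Total = 40 + 60 = 100 mg.

100 mg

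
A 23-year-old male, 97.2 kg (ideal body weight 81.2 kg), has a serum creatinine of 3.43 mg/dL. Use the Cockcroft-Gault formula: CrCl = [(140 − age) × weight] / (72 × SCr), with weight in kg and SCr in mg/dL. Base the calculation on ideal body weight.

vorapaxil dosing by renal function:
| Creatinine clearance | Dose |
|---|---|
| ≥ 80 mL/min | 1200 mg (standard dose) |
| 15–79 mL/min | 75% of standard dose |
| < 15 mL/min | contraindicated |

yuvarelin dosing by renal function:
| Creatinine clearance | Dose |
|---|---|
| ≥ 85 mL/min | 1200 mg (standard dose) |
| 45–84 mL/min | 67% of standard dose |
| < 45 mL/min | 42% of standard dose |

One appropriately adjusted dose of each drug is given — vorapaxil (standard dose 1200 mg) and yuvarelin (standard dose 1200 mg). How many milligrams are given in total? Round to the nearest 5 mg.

CrCl = (140 − 23) × 81.2 / (72 × 3.43) = 9500.4 / 246.96 ≈ 38.5 mL/min
CrCl ≈ 38 mL/min.
vorapaxil: 15–79 mL/min → 75% of 1200 mg = 900 mg.
yuvarelin: < 45 mL/min → 42% of 1200 mg = 504 mg.
Total = 900 + 504 = 1404 mg.

1405 mg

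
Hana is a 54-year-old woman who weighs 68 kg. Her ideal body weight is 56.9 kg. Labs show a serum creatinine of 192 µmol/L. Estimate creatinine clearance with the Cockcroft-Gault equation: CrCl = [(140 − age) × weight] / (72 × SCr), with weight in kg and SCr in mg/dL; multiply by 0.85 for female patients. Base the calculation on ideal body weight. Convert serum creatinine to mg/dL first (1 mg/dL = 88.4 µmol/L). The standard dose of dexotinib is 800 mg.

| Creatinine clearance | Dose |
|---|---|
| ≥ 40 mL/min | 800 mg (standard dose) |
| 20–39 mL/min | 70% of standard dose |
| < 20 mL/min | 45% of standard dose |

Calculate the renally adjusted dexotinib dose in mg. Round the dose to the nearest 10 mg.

SCr = 192 / 88.4 = 2.172 mg/dL
CrCl = (140 − 54) × 56.9 / (72 × 2.172) × 0.85 = 4893.4 / 156.38 × 0.85 ≈ 26.6 mL/min
CrCl ≈ 27 mL/min → bracket 20–39 mL/min.
70% of 800 mg = 560 mg

560 mg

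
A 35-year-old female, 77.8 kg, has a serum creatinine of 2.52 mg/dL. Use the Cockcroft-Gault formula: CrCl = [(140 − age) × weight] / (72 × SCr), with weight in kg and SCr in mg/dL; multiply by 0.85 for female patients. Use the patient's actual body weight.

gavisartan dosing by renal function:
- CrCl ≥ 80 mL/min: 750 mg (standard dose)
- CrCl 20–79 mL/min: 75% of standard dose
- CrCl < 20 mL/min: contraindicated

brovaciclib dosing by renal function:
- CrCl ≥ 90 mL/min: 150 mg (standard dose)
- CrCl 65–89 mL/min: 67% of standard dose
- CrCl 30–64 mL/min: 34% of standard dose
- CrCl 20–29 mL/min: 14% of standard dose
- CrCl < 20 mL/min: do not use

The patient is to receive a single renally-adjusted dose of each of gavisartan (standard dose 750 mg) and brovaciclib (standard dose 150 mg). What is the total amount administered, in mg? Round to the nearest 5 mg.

615 mg

CrCl = (140 − 35) × 77.8 / (72 × 2.52) × 0.85 = 8169.0 / 181.44 × 0.85 ≈ 38.3 mL/min
CrCl ≈ 38 mL/min.
gavisartan: 20–79 mL/min → 75% of 750 mg = 562.5 mg.
brovaciclib: 30–64 mL/min → 34% of 150 mg = 51 mg.
Total = 562.5 + 51 = 613.5 mg.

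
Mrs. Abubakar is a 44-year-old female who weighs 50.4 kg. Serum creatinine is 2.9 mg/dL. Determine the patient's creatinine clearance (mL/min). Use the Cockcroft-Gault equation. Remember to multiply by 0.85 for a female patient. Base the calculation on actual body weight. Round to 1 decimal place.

CrCl = (140 − 44) × 50.4 / (72 × 2.9) × 0.85 = 4838.4 / 208.80 × 0.85 ≈ 19.7 mL/min

19.7 mL/min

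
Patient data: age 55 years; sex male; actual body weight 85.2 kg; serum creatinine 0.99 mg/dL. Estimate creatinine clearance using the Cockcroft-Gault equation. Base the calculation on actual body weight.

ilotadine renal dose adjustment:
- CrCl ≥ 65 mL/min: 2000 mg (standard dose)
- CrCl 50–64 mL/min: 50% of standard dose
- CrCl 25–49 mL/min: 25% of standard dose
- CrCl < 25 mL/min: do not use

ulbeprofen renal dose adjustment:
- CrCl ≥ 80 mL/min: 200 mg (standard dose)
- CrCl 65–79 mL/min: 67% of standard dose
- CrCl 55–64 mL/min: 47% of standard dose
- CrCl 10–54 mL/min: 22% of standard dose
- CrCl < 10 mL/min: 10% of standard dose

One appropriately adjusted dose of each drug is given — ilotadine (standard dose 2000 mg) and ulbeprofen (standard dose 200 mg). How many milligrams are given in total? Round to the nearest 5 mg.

CrCl = (140 − 55) × 85.2 / (72 × 0.99) = 7242.0 / 71.28 ≈ 101.6 mL/min
CrCl ≈ 102 mL/min.
ilotadine: ≥ 65 mL/min → 100% of 2000 mg = 2000 mg.
ulbeprofen: ≥ 80 mL/min → 100% of 200 mg = 200 mg.
Total = 2000 + 200 = 2200 mg.

2200 mg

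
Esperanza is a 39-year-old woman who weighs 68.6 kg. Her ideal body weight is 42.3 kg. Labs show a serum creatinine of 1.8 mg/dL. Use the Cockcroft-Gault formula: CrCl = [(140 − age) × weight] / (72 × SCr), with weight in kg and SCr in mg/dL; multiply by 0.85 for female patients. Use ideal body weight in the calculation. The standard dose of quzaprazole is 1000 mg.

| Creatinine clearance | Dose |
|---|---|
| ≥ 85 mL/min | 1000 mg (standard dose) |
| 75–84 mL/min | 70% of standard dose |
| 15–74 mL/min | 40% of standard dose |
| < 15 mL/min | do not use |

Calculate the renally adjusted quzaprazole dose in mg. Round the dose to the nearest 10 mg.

400 mg

CrCl = (140 − 39) × 42.3 / (72 × 1.8) × 0.85 = 4272.3 / 129.60 × 0.85 ≈ 28.0 mL/min
CrCl ≈ 28 mL/min → bracket 15–74 mL/min.
40% of 1000 mg = 400 mg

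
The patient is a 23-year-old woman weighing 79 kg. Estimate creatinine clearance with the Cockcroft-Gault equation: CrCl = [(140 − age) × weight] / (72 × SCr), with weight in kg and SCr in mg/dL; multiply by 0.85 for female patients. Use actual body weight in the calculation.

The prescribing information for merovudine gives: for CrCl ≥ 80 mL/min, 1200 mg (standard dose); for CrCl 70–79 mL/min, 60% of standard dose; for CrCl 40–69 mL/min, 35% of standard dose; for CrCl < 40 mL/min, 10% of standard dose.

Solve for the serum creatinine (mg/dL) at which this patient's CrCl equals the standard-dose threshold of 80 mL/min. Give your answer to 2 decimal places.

1.36 mg/dL

Standard dose requires CrCl ≥ 80 mL/min.
Set (140 − 23) × 79 × 0.85 / (72 × SCr) = 80
SCr = (140 − 23) × 79 × 0.85 / (72 × 80) = 1.364 mg/dL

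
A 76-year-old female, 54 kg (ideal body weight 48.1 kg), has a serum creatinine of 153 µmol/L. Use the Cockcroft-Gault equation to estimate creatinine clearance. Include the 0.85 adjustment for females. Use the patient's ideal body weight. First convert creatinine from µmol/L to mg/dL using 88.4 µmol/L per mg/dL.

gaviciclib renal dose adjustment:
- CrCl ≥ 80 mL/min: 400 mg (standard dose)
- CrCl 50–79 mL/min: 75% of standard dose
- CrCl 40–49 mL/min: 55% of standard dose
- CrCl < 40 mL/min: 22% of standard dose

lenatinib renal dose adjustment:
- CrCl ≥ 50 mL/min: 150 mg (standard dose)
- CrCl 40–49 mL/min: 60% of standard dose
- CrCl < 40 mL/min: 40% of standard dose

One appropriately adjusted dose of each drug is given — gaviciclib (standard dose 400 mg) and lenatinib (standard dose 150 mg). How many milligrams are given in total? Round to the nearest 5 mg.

SCr = 153 / 88.4 = 1.731 mg/dL
CrCl = (140 − 76) × 48.1 / (72 × 1.731) × 0.85 = 3078.4 / 124.63 × 0.85 ≈ 21.0 mL/min
CrCl ≈ 21 mL/min.
gaviciclib: < 40 mL/min → 22% of 400 mg = 88 mg.
lenatinib: < 40 mL/min → 40% of 150 mg = 60 mg.
Total = 88 + 60 = 148 mg.

150 mg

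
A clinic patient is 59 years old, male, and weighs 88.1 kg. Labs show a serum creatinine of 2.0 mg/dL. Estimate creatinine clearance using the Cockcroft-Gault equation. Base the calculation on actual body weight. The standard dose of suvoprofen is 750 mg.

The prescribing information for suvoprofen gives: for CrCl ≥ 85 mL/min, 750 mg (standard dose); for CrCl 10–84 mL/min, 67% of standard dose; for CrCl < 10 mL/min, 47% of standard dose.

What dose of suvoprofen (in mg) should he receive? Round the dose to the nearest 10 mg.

CrCl = (140 − 59) × 88.1 / (72 × 2) = 7136.1 / 144.00 ≈ 49.6 mL/min
CrCl ≈ 50 mL/min → bracket 10–84 mL/min.
67% of 750 mg = 502.5 mg → 500 mg

500 mg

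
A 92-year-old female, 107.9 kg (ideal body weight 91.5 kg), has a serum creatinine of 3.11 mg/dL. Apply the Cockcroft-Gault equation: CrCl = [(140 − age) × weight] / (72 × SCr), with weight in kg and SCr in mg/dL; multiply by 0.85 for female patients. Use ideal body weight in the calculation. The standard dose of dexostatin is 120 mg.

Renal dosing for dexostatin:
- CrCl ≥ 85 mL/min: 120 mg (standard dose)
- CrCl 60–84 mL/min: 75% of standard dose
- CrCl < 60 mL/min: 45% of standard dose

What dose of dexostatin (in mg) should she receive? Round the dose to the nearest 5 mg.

CrCl = (140 − 92) × 91.5 / (72 × 3.11) × 0.85 = 4392.0 / 223.92 × 0.85 ≈ 16.7 mL/min
CrCl ≈ 17 mL/min → bracket < 60 mL/min.
45% of 120 mg = 54 mg → 55 mg

55 mg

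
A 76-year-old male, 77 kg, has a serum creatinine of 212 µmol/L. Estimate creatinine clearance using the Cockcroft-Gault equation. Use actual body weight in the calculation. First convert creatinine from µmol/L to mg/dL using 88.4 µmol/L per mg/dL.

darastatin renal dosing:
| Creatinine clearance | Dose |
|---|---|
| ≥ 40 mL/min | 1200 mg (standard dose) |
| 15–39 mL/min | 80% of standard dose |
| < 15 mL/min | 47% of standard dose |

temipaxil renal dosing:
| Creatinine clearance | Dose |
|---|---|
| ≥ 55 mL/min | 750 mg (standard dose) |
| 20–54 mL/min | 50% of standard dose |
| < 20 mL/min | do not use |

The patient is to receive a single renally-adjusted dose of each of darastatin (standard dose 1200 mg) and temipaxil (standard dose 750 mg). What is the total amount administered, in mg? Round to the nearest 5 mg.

1335 mg

SCr = 212 / 88.4 = 2.398 mg/dL
CrCl = (140 − 76) × 77 / (72 × 2.398) = 4928.0 / 172.66 ≈ 28.5 mL/min
CrCl ≈ 29 mL/min.
darastatin: 15–39 mL/min → 80% of 1200 mg = 960 mg.
temipaxil: 20–54 mL/min → 50% of 750 mg = 375 mg.
Total = 960 + 375 = 1335 mg.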